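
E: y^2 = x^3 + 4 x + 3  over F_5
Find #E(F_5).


For each x in F_5, count y with y^2 = x^3 + 4 x + 3 mod 5:
  x = 2: RHS = 4, y in [2, 3]  -> 2 point(s)
Affine points: 2. Add the point at infinity: total = 3.

#E(F_5) = 3


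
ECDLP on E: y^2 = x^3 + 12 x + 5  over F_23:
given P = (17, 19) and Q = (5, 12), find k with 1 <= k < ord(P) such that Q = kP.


Enumerate multiples of P until we hit Q = (5, 12):
  1P = (17, 19)
  2P = (7, 15)
  3P = (1, 15)
  4P = (18, 21)
  5P = (15, 8)
  6P = (4, 18)
  7P = (5, 12)
Match found at i = 7.

k = 7


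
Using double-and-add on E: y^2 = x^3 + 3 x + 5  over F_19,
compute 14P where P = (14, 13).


k = 14 = 1110_2 (binary, LSB first: 0111)
Double-and-add from P = (14, 13):
  bit 0 = 0: acc unchanged = O
  bit 1 = 1: acc = O + (0, 10) = (0, 10)
  bit 2 = 1: acc = (0, 10) + (9, 1) = (11, 1)
  bit 3 = 1: acc = (11, 1) + (6, 7) = (8, 3)

14P = (8, 3)


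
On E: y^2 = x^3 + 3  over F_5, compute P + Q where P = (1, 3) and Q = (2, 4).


P != Q, so use the chord formula.
s = (y2 - y1) / (x2 - x1) = (1) / (1) mod 5 = 1
x3 = s^2 - x1 - x2 mod 5 = 1^2 - 1 - 2 = 3
y3 = s (x1 - x3) - y1 mod 5 = 1 * (1 - 3) - 3 = 0

P + Q = (3, 0)


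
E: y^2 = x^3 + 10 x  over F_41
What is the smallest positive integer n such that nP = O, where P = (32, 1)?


Compute successive multiples of P until we hit O:
  1P = (32, 1)
  2P = (20, 0)
  3P = (32, 40)
  4P = O

ord(P) = 4


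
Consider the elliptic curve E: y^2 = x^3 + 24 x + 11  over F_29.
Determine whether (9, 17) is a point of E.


Check whether y^2 = x^3 + 24 x + 11 (mod 29) for (x, y) = (9, 17).
LHS: y^2 = 17^2 mod 29 = 28
RHS: x^3 + 24 x + 11 = 9^3 + 24*9 + 11 mod 29 = 28
LHS = RHS

Yes, on the curve


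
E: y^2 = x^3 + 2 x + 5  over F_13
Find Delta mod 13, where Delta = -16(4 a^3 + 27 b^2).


4 a^3 + 27 b^2 = 4*2^3 + 27*5^2 = 32 + 675 = 707
Delta = -16 * (707) = -11312
Delta mod 13 = 11

Delta = 11 (mod 13)


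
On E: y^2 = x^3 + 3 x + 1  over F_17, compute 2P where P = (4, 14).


Doubling: s = (3 x1^2 + a) / (2 y1)
s = (3*4^2 + 3) / (2*14) mod 17 = 0
x3 = s^2 - 2 x1 mod 17 = 0^2 - 2*4 = 9
y3 = s (x1 - x3) - y1 mod 17 = 0 * (4 - 9) - 14 = 3

2P = (9, 3)


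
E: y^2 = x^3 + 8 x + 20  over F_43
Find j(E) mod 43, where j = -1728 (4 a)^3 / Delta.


Delta = -16(4 a^3 + 27 b^2) mod 43 = 15
-1728 * (4 a)^3 = -1728 * (4*8)^3 mod 43 = 27
j = 27 * 15^(-1) mod 43 = 19

j = 19 (mod 43)


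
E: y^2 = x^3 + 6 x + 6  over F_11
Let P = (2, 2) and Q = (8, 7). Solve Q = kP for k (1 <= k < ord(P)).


Enumerate multiples of P until we hit Q = (8, 7):
  1P = (2, 2)
  2P = (8, 4)
  3P = (6, 4)
  4P = (6, 7)
  5P = (8, 7)
Match found at i = 5.

k = 5


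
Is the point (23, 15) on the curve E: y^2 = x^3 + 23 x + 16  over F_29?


Check whether y^2 = x^3 + 23 x + 16 (mod 29) for (x, y) = (23, 15).
LHS: y^2 = 15^2 mod 29 = 22
RHS: x^3 + 23 x + 16 = 23^3 + 23*23 + 16 mod 29 = 10
LHS != RHS

No, not on the curve


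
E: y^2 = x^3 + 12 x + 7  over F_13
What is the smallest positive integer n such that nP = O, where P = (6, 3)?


Compute successive multiples of P until we hit O:
  1P = (6, 3)
  2P = (11, 1)
  3P = (5, 7)
  4P = (5, 6)
  5P = (11, 12)
  6P = (6, 10)
  7P = O

ord(P) = 7


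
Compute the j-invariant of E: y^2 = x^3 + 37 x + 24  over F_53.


Delta = -16(4 a^3 + 27 b^2) mod 53 = 9
-1728 * (4 a)^3 = -1728 * (4*37)^3 mod 53 = 33
j = 33 * 9^(-1) mod 53 = 39

j = 39 (mod 53)


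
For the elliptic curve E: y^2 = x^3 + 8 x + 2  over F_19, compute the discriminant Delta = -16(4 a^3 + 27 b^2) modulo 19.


4 a^3 + 27 b^2 = 4*8^3 + 27*2^2 = 2048 + 108 = 2156
Delta = -16 * (2156) = -34496
Delta mod 19 = 8

Delta = 8 (mod 19)


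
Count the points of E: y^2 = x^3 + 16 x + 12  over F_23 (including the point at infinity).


For each x in F_23, count y with y^2 = x^3 + 16 x + 12 mod 23:
  x = 0: RHS = 12, y in [9, 14]  -> 2 point(s)
  x = 1: RHS = 6, y in [11, 12]  -> 2 point(s)
  x = 2: RHS = 6, y in [11, 12]  -> 2 point(s)
  x = 3: RHS = 18, y in [8, 15]  -> 2 point(s)
  x = 4: RHS = 2, y in [5, 18]  -> 2 point(s)
  x = 6: RHS = 2, y in [5, 18]  -> 2 point(s)
  x = 8: RHS = 8, y in [10, 13]  -> 2 point(s)
  x = 11: RHS = 1, y in [1, 22]  -> 2 point(s)
  x = 12: RHS = 0, y in [0]  -> 1 point(s)
  x = 13: RHS = 2, y in [5, 18]  -> 2 point(s)
  x = 14: RHS = 13, y in [6, 17]  -> 2 point(s)
  x = 15: RHS = 16, y in [4, 19]  -> 2 point(s)
  x = 20: RHS = 6, y in [11, 12]  -> 2 point(s)
  x = 21: RHS = 18, y in [8, 15]  -> 2 point(s)
  x = 22: RHS = 18, y in [8, 15]  -> 2 point(s)
Affine points: 29. Add the point at infinity: total = 30.

#E(F_23) = 30


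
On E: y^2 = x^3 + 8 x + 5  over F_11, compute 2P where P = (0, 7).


Doubling: s = (3 x1^2 + a) / (2 y1)
s = (3*0^2 + 8) / (2*7) mod 11 = 10
x3 = s^2 - 2 x1 mod 11 = 10^2 - 2*0 = 1
y3 = s (x1 - x3) - y1 mod 11 = 10 * (0 - 1) - 7 = 5

2P = (1, 5)


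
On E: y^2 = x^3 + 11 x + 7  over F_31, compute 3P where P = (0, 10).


k = 3 = 11_2 (binary, LSB first: 11)
Double-and-add from P = (0, 10):
  bit 0 = 1: acc = O + (0, 10) = (0, 10)
  bit 1 = 1: acc = (0, 10) + (1, 22) = (19, 10)

3P = (19, 10)


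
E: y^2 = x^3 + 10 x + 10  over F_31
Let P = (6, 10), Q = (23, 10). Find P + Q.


P != Q, so use the chord formula.
s = (y2 - y1) / (x2 - x1) = (0) / (17) mod 31 = 0
x3 = s^2 - x1 - x2 mod 31 = 0^2 - 6 - 23 = 2
y3 = s (x1 - x3) - y1 mod 31 = 0 * (6 - 2) - 10 = 21

P + Q = (2, 21)


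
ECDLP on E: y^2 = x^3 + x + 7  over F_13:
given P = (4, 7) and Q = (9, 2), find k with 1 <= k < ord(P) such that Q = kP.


Enumerate multiples of P until we hit Q = (9, 2):
  1P = (4, 7)
  2P = (1, 10)
  3P = (9, 11)
  4P = (10, 9)
  5P = (2, 11)
  6P = (11, 7)
  7P = (11, 6)
  8P = (2, 2)
  9P = (10, 4)
  10P = (9, 2)
Match found at i = 10.

k = 10


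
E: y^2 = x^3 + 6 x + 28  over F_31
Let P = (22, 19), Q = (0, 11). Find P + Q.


P != Q, so use the chord formula.
s = (y2 - y1) / (x2 - x1) = (23) / (9) mod 31 = 6
x3 = s^2 - x1 - x2 mod 31 = 6^2 - 22 - 0 = 14
y3 = s (x1 - x3) - y1 mod 31 = 6 * (22 - 14) - 19 = 29

P + Q = (14, 29)


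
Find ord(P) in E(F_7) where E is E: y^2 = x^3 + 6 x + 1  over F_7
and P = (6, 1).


Compute successive multiples of P until we hit O:
  1P = (6, 1)
  2P = (3, 2)
  3P = (2, 0)
  4P = (3, 5)
  5P = (6, 6)
  6P = O

ord(P) = 6


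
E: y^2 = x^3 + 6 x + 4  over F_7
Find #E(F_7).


For each x in F_7, count y with y^2 = x^3 + 6 x + 4 mod 7:
  x = 0: RHS = 4, y in [2, 5]  -> 2 point(s)
  x = 1: RHS = 4, y in [2, 5]  -> 2 point(s)
  x = 3: RHS = 0, y in [0]  -> 1 point(s)
  x = 4: RHS = 1, y in [1, 6]  -> 2 point(s)
  x = 6: RHS = 4, y in [2, 5]  -> 2 point(s)
Affine points: 9. Add the point at infinity: total = 10.

#E(F_7) = 10


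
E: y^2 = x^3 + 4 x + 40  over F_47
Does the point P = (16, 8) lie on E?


Check whether y^2 = x^3 + 4 x + 40 (mod 47) for (x, y) = (16, 8).
LHS: y^2 = 8^2 mod 47 = 17
RHS: x^3 + 4 x + 40 = 16^3 + 4*16 + 40 mod 47 = 17
LHS = RHS

Yes, on the curve


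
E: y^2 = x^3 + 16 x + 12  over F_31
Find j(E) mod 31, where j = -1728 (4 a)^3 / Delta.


Delta = -16(4 a^3 + 27 b^2) mod 31 = 1
-1728 * (4 a)^3 = -1728 * (4*16)^3 mod 31 = 2
j = 2 * 1^(-1) mod 31 = 2

j = 2 (mod 31)


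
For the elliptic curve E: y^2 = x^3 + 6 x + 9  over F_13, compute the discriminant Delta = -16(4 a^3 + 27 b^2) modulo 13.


4 a^3 + 27 b^2 = 4*6^3 + 27*9^2 = 864 + 2187 = 3051
Delta = -16 * (3051) = -48816
Delta mod 13 = 12

Delta = 12 (mod 13)


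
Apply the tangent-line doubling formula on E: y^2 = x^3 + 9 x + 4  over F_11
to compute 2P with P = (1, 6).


Doubling: s = (3 x1^2 + a) / (2 y1)
s = (3*1^2 + 9) / (2*6) mod 11 = 1
x3 = s^2 - 2 x1 mod 11 = 1^2 - 2*1 = 10
y3 = s (x1 - x3) - y1 mod 11 = 1 * (1 - 10) - 6 = 7

2P = (10, 7)


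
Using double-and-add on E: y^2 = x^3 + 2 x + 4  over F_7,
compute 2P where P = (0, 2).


k = 2 = 10_2 (binary, LSB first: 01)
Double-and-add from P = (0, 2):
  bit 0 = 0: acc unchanged = O
  bit 1 = 1: acc = O + (2, 4) = (2, 4)

2P = (2, 4)


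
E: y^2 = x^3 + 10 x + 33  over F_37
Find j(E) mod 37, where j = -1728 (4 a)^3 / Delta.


Delta = -16(4 a^3 + 27 b^2) mod 37 = 17
-1728 * (4 a)^3 = -1728 * (4*10)^3 mod 37 = 1
j = 1 * 17^(-1) mod 37 = 24

j = 24 (mod 37)


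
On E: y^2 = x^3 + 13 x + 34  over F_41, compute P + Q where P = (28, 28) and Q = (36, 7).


P != Q, so use the chord formula.
s = (y2 - y1) / (x2 - x1) = (20) / (8) mod 41 = 23
x3 = s^2 - x1 - x2 mod 41 = 23^2 - 28 - 36 = 14
y3 = s (x1 - x3) - y1 mod 41 = 23 * (28 - 14) - 28 = 7

P + Q = (14, 7)


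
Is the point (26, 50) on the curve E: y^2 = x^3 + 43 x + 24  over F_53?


Check whether y^2 = x^3 + 43 x + 24 (mod 53) for (x, y) = (26, 50).
LHS: y^2 = 50^2 mod 53 = 9
RHS: x^3 + 43 x + 24 = 26^3 + 43*26 + 24 mod 53 = 9
LHS = RHS

Yes, on the curve


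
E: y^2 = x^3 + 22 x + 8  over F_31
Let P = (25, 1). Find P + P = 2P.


Doubling: s = (3 x1^2 + a) / (2 y1)
s = (3*25^2 + 22) / (2*1) mod 31 = 3
x3 = s^2 - 2 x1 mod 31 = 3^2 - 2*25 = 21
y3 = s (x1 - x3) - y1 mod 31 = 3 * (25 - 21) - 1 = 11

2P = (21, 11)


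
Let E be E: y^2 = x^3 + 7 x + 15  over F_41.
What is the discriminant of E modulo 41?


4 a^3 + 27 b^2 = 4*7^3 + 27*15^2 = 1372 + 6075 = 7447
Delta = -16 * (7447) = -119152
Delta mod 41 = 35

Delta = 35 (mod 41)


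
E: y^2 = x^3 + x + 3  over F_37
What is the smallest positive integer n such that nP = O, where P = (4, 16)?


Compute successive multiples of P until we hit O:
  1P = (4, 16)
  2P = (17, 30)
  3P = (13, 17)
  4P = (36, 1)
  5P = (6, 15)
  6P = (18, 28)
  7P = (18, 9)
  8P = (6, 22)
  ... (continuing to 13P)
  13P = O

ord(P) = 13


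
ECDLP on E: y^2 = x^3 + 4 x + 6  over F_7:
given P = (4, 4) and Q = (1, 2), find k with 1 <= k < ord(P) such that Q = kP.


Enumerate multiples of P until we hit Q = (1, 2):
  1P = (4, 4)
  2P = (1, 5)
  3P = (6, 6)
  4P = (5, 2)
  5P = (2, 6)
  6P = (2, 1)
  7P = (5, 5)
  8P = (6, 1)
  9P = (1, 2)
Match found at i = 9.

k = 9


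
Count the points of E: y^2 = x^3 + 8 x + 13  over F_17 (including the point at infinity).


For each x in F_17, count y with y^2 = x^3 + 8 x + 13 mod 17:
  x = 0: RHS = 13, y in [8, 9]  -> 2 point(s)
  x = 3: RHS = 13, y in [8, 9]  -> 2 point(s)
  x = 5: RHS = 8, y in [5, 12]  -> 2 point(s)
  x = 7: RHS = 4, y in [2, 15]  -> 2 point(s)
  x = 9: RHS = 15, y in [7, 10]  -> 2 point(s)
  x = 11: RHS = 4, y in [2, 15]  -> 2 point(s)
  x = 12: RHS = 1, y in [1, 16]  -> 2 point(s)
  x = 13: RHS = 2, y in [6, 11]  -> 2 point(s)
  x = 14: RHS = 13, y in [8, 9]  -> 2 point(s)
  x = 16: RHS = 4, y in [2, 15]  -> 2 point(s)
Affine points: 20. Add the point at infinity: total = 21.

#E(F_17) = 21


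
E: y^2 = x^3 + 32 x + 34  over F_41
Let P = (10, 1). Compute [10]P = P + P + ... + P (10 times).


k = 10 = 1010_2 (binary, LSB first: 0101)
Double-and-add from P = (10, 1):
  bit 0 = 0: acc unchanged = O
  bit 1 = 1: acc = O + (25, 10) = (25, 10)
  bit 2 = 0: acc unchanged = (25, 10)
  bit 3 = 1: acc = (25, 10) + (36, 6) = (13, 8)

10P = (13, 8)


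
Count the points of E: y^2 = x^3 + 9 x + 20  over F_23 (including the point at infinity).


For each x in F_23, count y with y^2 = x^3 + 9 x + 20 mod 23:
  x = 2: RHS = 0, y in [0]  -> 1 point(s)
  x = 5: RHS = 6, y in [11, 12]  -> 2 point(s)
  x = 7: RHS = 12, y in [9, 14]  -> 2 point(s)
  x = 8: RHS = 6, y in [11, 12]  -> 2 point(s)
  x = 9: RHS = 2, y in [5, 18]  -> 2 point(s)
  x = 10: RHS = 6, y in [11, 12]  -> 2 point(s)
  x = 11: RHS = 1, y in [1, 22]  -> 2 point(s)
  x = 12: RHS = 16, y in [4, 19]  -> 2 point(s)
  x = 17: RHS = 3, y in [7, 16]  -> 2 point(s)
  x = 19: RHS = 12, y in [9, 14]  -> 2 point(s)
  x = 20: RHS = 12, y in [9, 14]  -> 2 point(s)
Affine points: 21. Add the point at infinity: total = 22.

#E(F_23) = 22


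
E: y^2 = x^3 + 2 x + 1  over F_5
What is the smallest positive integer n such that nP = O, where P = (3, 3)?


Compute successive multiples of P until we hit O:
  1P = (3, 3)
  2P = (0, 4)
  3P = (1, 3)
  4P = (1, 2)
  5P = (0, 1)
  6P = (3, 2)
  7P = O

ord(P) = 7


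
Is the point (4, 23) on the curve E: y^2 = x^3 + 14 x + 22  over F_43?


Check whether y^2 = x^3 + 14 x + 22 (mod 43) for (x, y) = (4, 23).
LHS: y^2 = 23^2 mod 43 = 13
RHS: x^3 + 14 x + 22 = 4^3 + 14*4 + 22 mod 43 = 13
LHS = RHS

Yes, on the curve


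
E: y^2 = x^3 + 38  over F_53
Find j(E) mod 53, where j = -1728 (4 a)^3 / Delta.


Delta = -16(4 a^3 + 27 b^2) mod 53 = 2
-1728 * (4 a)^3 = -1728 * (4*0)^3 mod 53 = 0
j = 0 * 2^(-1) mod 53 = 0

j = 0 (mod 53)


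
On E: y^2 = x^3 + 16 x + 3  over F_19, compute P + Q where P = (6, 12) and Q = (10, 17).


P != Q, so use the chord formula.
s = (y2 - y1) / (x2 - x1) = (5) / (4) mod 19 = 6
x3 = s^2 - x1 - x2 mod 19 = 6^2 - 6 - 10 = 1
y3 = s (x1 - x3) - y1 mod 19 = 6 * (6 - 1) - 12 = 18

P + Q = (1, 18)


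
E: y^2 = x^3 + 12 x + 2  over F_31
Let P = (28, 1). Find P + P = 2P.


Doubling: s = (3 x1^2 + a) / (2 y1)
s = (3*28^2 + 12) / (2*1) mod 31 = 4
x3 = s^2 - 2 x1 mod 31 = 4^2 - 2*28 = 22
y3 = s (x1 - x3) - y1 mod 31 = 4 * (28 - 22) - 1 = 23

2P = (22, 23)


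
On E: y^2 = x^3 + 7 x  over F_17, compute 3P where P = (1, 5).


k = 3 = 11_2 (binary, LSB first: 11)
Double-and-add from P = (1, 5):
  bit 0 = 1: acc = O + (1, 5) = (1, 5)
  bit 1 = 1: acc = (1, 5) + (16, 14) = (16, 3)

3P = (16, 3)


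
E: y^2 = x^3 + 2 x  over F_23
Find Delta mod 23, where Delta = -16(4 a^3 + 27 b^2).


4 a^3 + 27 b^2 = 4*2^3 + 27*0^2 = 32 + 0 = 32
Delta = -16 * (32) = -512
Delta mod 23 = 17

Delta = 17 (mod 23)


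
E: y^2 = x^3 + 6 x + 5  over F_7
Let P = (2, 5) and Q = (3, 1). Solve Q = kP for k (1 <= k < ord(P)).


Enumerate multiples of P until we hit Q = (3, 1):
  1P = (2, 5)
  2P = (4, 4)
  3P = (3, 6)
  4P = (3, 1)
Match found at i = 4.

k = 4


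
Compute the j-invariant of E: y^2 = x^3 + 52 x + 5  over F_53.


Delta = -16(4 a^3 + 27 b^2) mod 53 = 23
-1728 * (4 a)^3 = -1728 * (4*52)^3 mod 53 = 34
j = 34 * 23^(-1) mod 53 = 13

j = 13 (mod 53)


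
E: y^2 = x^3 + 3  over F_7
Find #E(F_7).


For each x in F_7, count y with y^2 = x^3 + 0 x + 3 mod 7:
  x = 1: RHS = 4, y in [2, 5]  -> 2 point(s)
  x = 2: RHS = 4, y in [2, 5]  -> 2 point(s)
  x = 3: RHS = 2, y in [3, 4]  -> 2 point(s)
  x = 4: RHS = 4, y in [2, 5]  -> 2 point(s)
  x = 5: RHS = 2, y in [3, 4]  -> 2 point(s)
  x = 6: RHS = 2, y in [3, 4]  -> 2 point(s)
Affine points: 12. Add the point at infinity: total = 13.

#E(F_7) = 13


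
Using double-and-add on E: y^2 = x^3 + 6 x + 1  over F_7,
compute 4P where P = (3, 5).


k = 4 = 100_2 (binary, LSB first: 001)
Double-and-add from P = (3, 5):
  bit 0 = 0: acc unchanged = O
  bit 1 = 0: acc unchanged = O
  bit 2 = 1: acc = O + (3, 5) = (3, 5)

4P = (3, 5)


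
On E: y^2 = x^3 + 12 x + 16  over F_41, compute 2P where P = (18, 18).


Doubling: s = (3 x1^2 + a) / (2 y1)
s = (3*18^2 + 12) / (2*18) mod 41 = 0
x3 = s^2 - 2 x1 mod 41 = 0^2 - 2*18 = 5
y3 = s (x1 - x3) - y1 mod 41 = 0 * (18 - 5) - 18 = 23

2P = (5, 23)


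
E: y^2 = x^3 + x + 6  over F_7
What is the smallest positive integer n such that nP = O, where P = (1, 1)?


Compute successive multiples of P until we hit O:
  1P = (1, 1)
  2P = (2, 4)
  3P = (6, 5)
  4P = (4, 5)
  5P = (3, 1)
  6P = (3, 6)
  7P = (4, 2)
  8P = (6, 2)
  ... (continuing to 11P)
  11P = O

ord(P) = 11


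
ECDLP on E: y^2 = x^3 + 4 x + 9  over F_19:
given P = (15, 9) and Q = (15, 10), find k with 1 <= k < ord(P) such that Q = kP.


Enumerate multiples of P until we hit Q = (15, 10):
  1P = (15, 9)
  2P = (14, 15)
  3P = (7, 0)
  4P = (14, 4)
  5P = (15, 10)
Match found at i = 5.

k = 5


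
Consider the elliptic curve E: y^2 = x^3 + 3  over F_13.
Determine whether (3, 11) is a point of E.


Check whether y^2 = x^3 + 0 x + 3 (mod 13) for (x, y) = (3, 11).
LHS: y^2 = 11^2 mod 13 = 4
RHS: x^3 + 0 x + 3 = 3^3 + 0*3 + 3 mod 13 = 4
LHS = RHS

Yes, on the curve


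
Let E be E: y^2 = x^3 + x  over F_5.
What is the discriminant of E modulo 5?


4 a^3 + 27 b^2 = 4*1^3 + 27*0^2 = 4 + 0 = 4
Delta = -16 * (4) = -64
Delta mod 5 = 1

Delta = 1 (mod 5)


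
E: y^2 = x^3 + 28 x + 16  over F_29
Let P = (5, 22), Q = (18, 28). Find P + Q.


P != Q, so use the chord formula.
s = (y2 - y1) / (x2 - x1) = (6) / (13) mod 29 = 25
x3 = s^2 - x1 - x2 mod 29 = 25^2 - 5 - 18 = 22
y3 = s (x1 - x3) - y1 mod 29 = 25 * (5 - 22) - 22 = 17

P + Q = (22, 17)


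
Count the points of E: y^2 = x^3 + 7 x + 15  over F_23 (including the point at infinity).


For each x in F_23, count y with y^2 = x^3 + 7 x + 15 mod 23:
  x = 1: RHS = 0, y in [0]  -> 1 point(s)
  x = 7: RHS = 16, y in [4, 19]  -> 2 point(s)
  x = 8: RHS = 8, y in [10, 13]  -> 2 point(s)
  x = 9: RHS = 2, y in [5, 18]  -> 2 point(s)
  x = 10: RHS = 4, y in [2, 21]  -> 2 point(s)
  x = 13: RHS = 3, y in [7, 16]  -> 2 point(s)
  x = 18: RHS = 16, y in [4, 19]  -> 2 point(s)
  x = 20: RHS = 13, y in [6, 17]  -> 2 point(s)
  x = 21: RHS = 16, y in [4, 19]  -> 2 point(s)
Affine points: 17. Add the point at infinity: total = 18.

#E(F_23) = 18


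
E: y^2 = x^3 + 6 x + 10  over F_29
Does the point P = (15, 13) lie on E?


Check whether y^2 = x^3 + 6 x + 10 (mod 29) for (x, y) = (15, 13).
LHS: y^2 = 13^2 mod 29 = 24
RHS: x^3 + 6 x + 10 = 15^3 + 6*15 + 10 mod 29 = 24
LHS = RHS

Yes, on the curve


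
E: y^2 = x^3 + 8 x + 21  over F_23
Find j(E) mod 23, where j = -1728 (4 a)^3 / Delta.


Delta = -16(4 a^3 + 27 b^2) mod 23 = 4
-1728 * (4 a)^3 = -1728 * (4*8)^3 mod 23 = 21
j = 21 * 4^(-1) mod 23 = 11

j = 11 (mod 23)


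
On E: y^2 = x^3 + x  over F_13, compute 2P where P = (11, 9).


Doubling: s = (3 x1^2 + a) / (2 y1)
s = (3*11^2 + 1) / (2*9) mod 13 = 0
x3 = s^2 - 2 x1 mod 13 = 0^2 - 2*11 = 4
y3 = s (x1 - x3) - y1 mod 13 = 0 * (11 - 4) - 9 = 4

2P = (4, 4)


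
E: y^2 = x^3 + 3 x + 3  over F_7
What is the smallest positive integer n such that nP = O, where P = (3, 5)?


Compute successive multiples of P until we hit O:
  1P = (3, 5)
  2P = (3, 2)
  3P = O

ord(P) = 3


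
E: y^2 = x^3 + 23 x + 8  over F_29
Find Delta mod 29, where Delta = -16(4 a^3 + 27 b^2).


4 a^3 + 27 b^2 = 4*23^3 + 27*8^2 = 48668 + 1728 = 50396
Delta = -16 * (50396) = -806336
Delta mod 29 = 9

Delta = 9 (mod 29)


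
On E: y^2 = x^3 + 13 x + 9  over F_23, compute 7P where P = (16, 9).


k = 7 = 111_2 (binary, LSB first: 111)
Double-and-add from P = (16, 9):
  bit 0 = 1: acc = O + (16, 9) = (16, 9)
  bit 1 = 1: acc = (16, 9) + (3, 12) = (8, 21)
  bit 2 = 1: acc = (8, 21) + (7, 12) = (20, 9)

7P = (20, 9)


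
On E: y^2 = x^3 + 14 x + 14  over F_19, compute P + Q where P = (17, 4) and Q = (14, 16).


P != Q, so use the chord formula.
s = (y2 - y1) / (x2 - x1) = (12) / (16) mod 19 = 15
x3 = s^2 - x1 - x2 mod 19 = 15^2 - 17 - 14 = 4
y3 = s (x1 - x3) - y1 mod 19 = 15 * (17 - 4) - 4 = 1

P + Q = (4, 1)


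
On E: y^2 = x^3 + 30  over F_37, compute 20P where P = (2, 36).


k = 20 = 10100_2 (binary, LSB first: 00101)
Double-and-add from P = (2, 36):
  bit 0 = 0: acc unchanged = O
  bit 1 = 0: acc unchanged = O
  bit 2 = 1: acc = O + (21, 35) = (21, 35)
  bit 3 = 0: acc unchanged = (21, 35)
  bit 4 = 1: acc = (21, 35) + (20, 36) = (34, 15)

20P = (34, 15)


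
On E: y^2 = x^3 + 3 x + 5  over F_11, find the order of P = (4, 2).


Compute successive multiples of P until we hit O:
  1P = (4, 2)
  2P = (4, 9)
  3P = O

ord(P) = 3


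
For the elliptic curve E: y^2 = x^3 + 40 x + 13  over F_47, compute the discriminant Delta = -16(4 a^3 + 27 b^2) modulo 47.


4 a^3 + 27 b^2 = 4*40^3 + 27*13^2 = 256000 + 4563 = 260563
Delta = -16 * (260563) = -4169008
Delta mod 47 = 33

Delta = 33 (mod 47)


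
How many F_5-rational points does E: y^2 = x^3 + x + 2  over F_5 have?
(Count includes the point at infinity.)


For each x in F_5, count y with y^2 = x^3 + 1 x + 2 mod 5:
  x = 1: RHS = 4, y in [2, 3]  -> 2 point(s)
  x = 4: RHS = 0, y in [0]  -> 1 point(s)
Affine points: 3. Add the point at infinity: total = 4.

#E(F_5) = 4


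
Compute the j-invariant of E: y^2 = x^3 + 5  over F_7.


Delta = -16(4 a^3 + 27 b^2) mod 7 = 1
-1728 * (4 a)^3 = -1728 * (4*0)^3 mod 7 = 0
j = 0 * 1^(-1) mod 7 = 0

j = 0 (mod 7)


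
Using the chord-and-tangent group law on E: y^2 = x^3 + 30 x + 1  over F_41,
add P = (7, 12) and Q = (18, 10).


P != Q, so use the chord formula.
s = (y2 - y1) / (x2 - x1) = (39) / (11) mod 41 = 11
x3 = s^2 - x1 - x2 mod 41 = 11^2 - 7 - 18 = 14
y3 = s (x1 - x3) - y1 mod 41 = 11 * (7 - 14) - 12 = 34

P + Q = (14, 34)


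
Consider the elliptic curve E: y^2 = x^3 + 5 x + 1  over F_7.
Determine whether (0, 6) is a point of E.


Check whether y^2 = x^3 + 5 x + 1 (mod 7) for (x, y) = (0, 6).
LHS: y^2 = 6^2 mod 7 = 1
RHS: x^3 + 5 x + 1 = 0^3 + 5*0 + 1 mod 7 = 1
LHS = RHS

Yes, on the curve


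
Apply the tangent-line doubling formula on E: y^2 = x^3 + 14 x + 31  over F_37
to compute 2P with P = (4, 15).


Doubling: s = (3 x1^2 + a) / (2 y1)
s = (3*4^2 + 14) / (2*15) mod 37 = 7
x3 = s^2 - 2 x1 mod 37 = 7^2 - 2*4 = 4
y3 = s (x1 - x3) - y1 mod 37 = 7 * (4 - 4) - 15 = 22

2P = (4, 22)


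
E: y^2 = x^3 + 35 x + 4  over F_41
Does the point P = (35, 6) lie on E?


Check whether y^2 = x^3 + 35 x + 4 (mod 41) for (x, y) = (35, 6).
LHS: y^2 = 6^2 mod 41 = 36
RHS: x^3 + 35 x + 4 = 35^3 + 35*35 + 4 mod 41 = 29
LHS != RHS

No, not on the curve


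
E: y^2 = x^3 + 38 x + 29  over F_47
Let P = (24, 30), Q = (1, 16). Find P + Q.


P != Q, so use the chord formula.
s = (y2 - y1) / (x2 - x1) = (33) / (24) mod 47 = 19
x3 = s^2 - x1 - x2 mod 47 = 19^2 - 24 - 1 = 7
y3 = s (x1 - x3) - y1 mod 47 = 19 * (24 - 7) - 30 = 11

P + Q = (7, 11)


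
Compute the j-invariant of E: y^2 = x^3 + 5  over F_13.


Delta = -16(4 a^3 + 27 b^2) mod 13 = 3
-1728 * (4 a)^3 = -1728 * (4*0)^3 mod 13 = 0
j = 0 * 3^(-1) mod 13 = 0

j = 0 (mod 13)


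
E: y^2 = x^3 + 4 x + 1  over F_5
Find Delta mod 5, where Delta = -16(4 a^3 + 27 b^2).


4 a^3 + 27 b^2 = 4*4^3 + 27*1^2 = 256 + 27 = 283
Delta = -16 * (283) = -4528
Delta mod 5 = 2

Delta = 2 (mod 5)


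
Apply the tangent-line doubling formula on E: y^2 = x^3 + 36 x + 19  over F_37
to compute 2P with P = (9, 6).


Doubling: s = (3 x1^2 + a) / (2 y1)
s = (3*9^2 + 36) / (2*6) mod 37 = 14
x3 = s^2 - 2 x1 mod 37 = 14^2 - 2*9 = 30
y3 = s (x1 - x3) - y1 mod 37 = 14 * (9 - 30) - 6 = 33

2P = (30, 33)


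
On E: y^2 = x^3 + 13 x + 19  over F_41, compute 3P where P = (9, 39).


k = 3 = 11_2 (binary, LSB first: 11)
Double-and-add from P = (9, 39):
  bit 0 = 1: acc = O + (9, 39) = (9, 39)
  bit 1 = 1: acc = (9, 39) + (19, 27) = (21, 0)

3P = (21, 0)


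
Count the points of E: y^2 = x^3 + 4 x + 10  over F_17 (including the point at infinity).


For each x in F_17, count y with y^2 = x^3 + 4 x + 10 mod 17:
  x = 1: RHS = 15, y in [7, 10]  -> 2 point(s)
  x = 2: RHS = 9, y in [3, 14]  -> 2 point(s)
  x = 3: RHS = 15, y in [7, 10]  -> 2 point(s)
  x = 5: RHS = 2, y in [6, 11]  -> 2 point(s)
  x = 10: RHS = 13, y in [8, 9]  -> 2 point(s)
  x = 11: RHS = 8, y in [5, 12]  -> 2 point(s)
  x = 12: RHS = 1, y in [1, 16]  -> 2 point(s)
  x = 13: RHS = 15, y in [7, 10]  -> 2 point(s)
Affine points: 16. Add the point at infinity: total = 17.

#E(F_17) = 17


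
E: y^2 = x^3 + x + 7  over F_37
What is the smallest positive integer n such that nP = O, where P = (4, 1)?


Compute successive multiples of P until we hit O:
  1P = (4, 1)
  2P = (28, 3)
  3P = (14, 29)
  4P = (15, 20)
  5P = (6, 9)
  6P = (6, 28)
  7P = (15, 17)
  8P = (14, 8)
  ... (continuing to 11P)
  11P = O

ord(P) = 11


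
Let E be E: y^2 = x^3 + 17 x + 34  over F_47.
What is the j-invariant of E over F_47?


Delta = -16(4 a^3 + 27 b^2) mod 47 = 28
-1728 * (4 a)^3 = -1728 * (4*17)^3 mod 47 = 22
j = 22 * 28^(-1) mod 47 = 31

j = 31 (mod 47)


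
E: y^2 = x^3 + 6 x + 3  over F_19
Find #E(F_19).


For each x in F_19, count y with y^2 = x^3 + 6 x + 3 mod 19:
  x = 2: RHS = 4, y in [2, 17]  -> 2 point(s)
  x = 5: RHS = 6, y in [5, 14]  -> 2 point(s)
  x = 9: RHS = 7, y in [8, 11]  -> 2 point(s)
  x = 12: RHS = 17, y in [6, 13]  -> 2 point(s)
  x = 13: RHS = 17, y in [6, 13]  -> 2 point(s)
  x = 14: RHS = 0, y in [0]  -> 1 point(s)
Affine points: 11. Add the point at infinity: total = 12.

#E(F_19) = 12


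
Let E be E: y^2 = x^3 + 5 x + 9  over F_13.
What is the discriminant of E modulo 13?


4 a^3 + 27 b^2 = 4*5^3 + 27*9^2 = 500 + 2187 = 2687
Delta = -16 * (2687) = -42992
Delta mod 13 = 12

Delta = 12 (mod 13)


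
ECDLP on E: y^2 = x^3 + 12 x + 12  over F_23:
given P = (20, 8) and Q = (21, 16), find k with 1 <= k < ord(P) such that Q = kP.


Enumerate multiples of P until we hit Q = (21, 16):
  1P = (20, 8)
  2P = (7, 5)
  3P = (0, 9)
  4P = (21, 7)
  5P = (6, 1)
  6P = (3, 12)
  7P = (3, 11)
  8P = (6, 22)
  9P = (21, 16)
Match found at i = 9.

k = 9


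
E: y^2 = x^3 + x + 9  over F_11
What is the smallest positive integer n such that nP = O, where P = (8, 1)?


Compute successive multiples of P until we hit O:
  1P = (8, 1)
  2P = (4, 0)
  3P = (8, 10)
  4P = O

ord(P) = 4


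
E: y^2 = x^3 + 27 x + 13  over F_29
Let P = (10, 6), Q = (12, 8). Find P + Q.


P != Q, so use the chord formula.
s = (y2 - y1) / (x2 - x1) = (2) / (2) mod 29 = 1
x3 = s^2 - x1 - x2 mod 29 = 1^2 - 10 - 12 = 8
y3 = s (x1 - x3) - y1 mod 29 = 1 * (10 - 8) - 6 = 25

P + Q = (8, 25)


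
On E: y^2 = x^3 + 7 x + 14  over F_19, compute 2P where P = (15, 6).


Doubling: s = (3 x1^2 + a) / (2 y1)
s = (3*15^2 + 7) / (2*6) mod 19 = 3
x3 = s^2 - 2 x1 mod 19 = 3^2 - 2*15 = 17
y3 = s (x1 - x3) - y1 mod 19 = 3 * (15 - 17) - 6 = 7

2P = (17, 7)


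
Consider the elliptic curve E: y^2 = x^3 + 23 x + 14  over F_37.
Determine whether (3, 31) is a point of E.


Check whether y^2 = x^3 + 23 x + 14 (mod 37) for (x, y) = (3, 31).
LHS: y^2 = 31^2 mod 37 = 36
RHS: x^3 + 23 x + 14 = 3^3 + 23*3 + 14 mod 37 = 36
LHS = RHS

Yes, on the curve


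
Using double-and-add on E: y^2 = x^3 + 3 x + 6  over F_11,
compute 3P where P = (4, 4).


k = 3 = 11_2 (binary, LSB first: 11)
Double-and-add from P = (4, 4):
  bit 0 = 1: acc = O + (4, 4) = (4, 4)
  bit 1 = 1: acc = (4, 4) + (6, 8) = (5, 5)

3P = (5, 5)


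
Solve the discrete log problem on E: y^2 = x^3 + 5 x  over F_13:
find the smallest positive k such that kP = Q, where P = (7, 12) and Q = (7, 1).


Enumerate multiples of P until we hit Q = (7, 1):
  1P = (7, 12)
  2P = (3, 9)
  3P = (6, 5)
  4P = (10, 6)
  5P = (0, 0)
  6P = (10, 7)
  7P = (6, 8)
  8P = (3, 4)
  9P = (7, 1)
Match found at i = 9.

k = 9


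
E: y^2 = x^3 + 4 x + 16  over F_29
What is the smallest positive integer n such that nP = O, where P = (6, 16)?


Compute successive multiples of P until we hit O:
  1P = (6, 16)
  2P = (22, 15)
  3P = (24, 25)
  4P = (21, 20)
  5P = (8, 26)
  6P = (11, 17)
  7P = (19, 22)
  8P = (20, 11)
  ... (continuing to 18P)
  18P = O

ord(P) = 18


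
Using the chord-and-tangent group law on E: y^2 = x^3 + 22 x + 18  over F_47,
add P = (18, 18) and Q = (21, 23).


P != Q, so use the chord formula.
s = (y2 - y1) / (x2 - x1) = (5) / (3) mod 47 = 33
x3 = s^2 - x1 - x2 mod 47 = 33^2 - 18 - 21 = 16
y3 = s (x1 - x3) - y1 mod 47 = 33 * (18 - 16) - 18 = 1

P + Q = (16, 1)


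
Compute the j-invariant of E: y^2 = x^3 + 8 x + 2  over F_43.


Delta = -16(4 a^3 + 27 b^2) mod 43 = 33
-1728 * (4 a)^3 = -1728 * (4*8)^3 mod 43 = 27
j = 27 * 33^(-1) mod 43 = 36

j = 36 (mod 43)


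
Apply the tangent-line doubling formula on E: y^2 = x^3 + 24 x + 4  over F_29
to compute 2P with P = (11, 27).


Doubling: s = (3 x1^2 + a) / (2 y1)
s = (3*11^2 + 24) / (2*27) mod 29 = 12
x3 = s^2 - 2 x1 mod 29 = 12^2 - 2*11 = 6
y3 = s (x1 - x3) - y1 mod 29 = 12 * (11 - 6) - 27 = 4

2P = (6, 4)


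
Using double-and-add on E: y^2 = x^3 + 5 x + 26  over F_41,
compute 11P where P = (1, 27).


k = 11 = 1011_2 (binary, LSB first: 1101)
Double-and-add from P = (1, 27):
  bit 0 = 1: acc = O + (1, 27) = (1, 27)
  bit 1 = 1: acc = (1, 27) + (19, 25) = (20, 7)
  bit 2 = 0: acc unchanged = (20, 7)
  bit 3 = 1: acc = (20, 7) + (23, 34) = (38, 36)

11P = (38, 36)


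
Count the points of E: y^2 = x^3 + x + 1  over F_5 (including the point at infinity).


For each x in F_5, count y with y^2 = x^3 + 1 x + 1 mod 5:
  x = 0: RHS = 1, y in [1, 4]  -> 2 point(s)
  x = 2: RHS = 1, y in [1, 4]  -> 2 point(s)
  x = 3: RHS = 1, y in [1, 4]  -> 2 point(s)
  x = 4: RHS = 4, y in [2, 3]  -> 2 point(s)
Affine points: 8. Add the point at infinity: total = 9.

#E(F_5) = 9


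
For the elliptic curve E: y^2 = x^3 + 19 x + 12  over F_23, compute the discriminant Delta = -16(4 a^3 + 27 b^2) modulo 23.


4 a^3 + 27 b^2 = 4*19^3 + 27*12^2 = 27436 + 3888 = 31324
Delta = -16 * (31324) = -501184
Delta mod 23 = 9

Delta = 9 (mod 23)


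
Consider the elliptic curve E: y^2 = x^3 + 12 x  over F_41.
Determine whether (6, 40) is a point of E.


Check whether y^2 = x^3 + 12 x + 0 (mod 41) for (x, y) = (6, 40).
LHS: y^2 = 40^2 mod 41 = 1
RHS: x^3 + 12 x + 0 = 6^3 + 12*6 + 0 mod 41 = 1
LHS = RHS

Yes, on the curve


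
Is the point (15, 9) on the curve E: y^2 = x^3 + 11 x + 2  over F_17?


Check whether y^2 = x^3 + 11 x + 2 (mod 17) for (x, y) = (15, 9).
LHS: y^2 = 9^2 mod 17 = 13
RHS: x^3 + 11 x + 2 = 15^3 + 11*15 + 2 mod 17 = 6
LHS != RHS

No, not on the curve


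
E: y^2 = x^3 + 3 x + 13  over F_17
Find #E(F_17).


For each x in F_17, count y with y^2 = x^3 + 3 x + 13 mod 17:
  x = 0: RHS = 13, y in [8, 9]  -> 2 point(s)
  x = 1: RHS = 0, y in [0]  -> 1 point(s)
  x = 3: RHS = 15, y in [7, 10]  -> 2 point(s)
  x = 4: RHS = 4, y in [2, 15]  -> 2 point(s)
  x = 5: RHS = 0, y in [0]  -> 1 point(s)
  x = 6: RHS = 9, y in [3, 14]  -> 2 point(s)
  x = 9: RHS = 4, y in [2, 15]  -> 2 point(s)
  x = 11: RHS = 0, y in [0]  -> 1 point(s)
  x = 12: RHS = 9, y in [3, 14]  -> 2 point(s)
  x = 15: RHS = 16, y in [4, 13]  -> 2 point(s)
  x = 16: RHS = 9, y in [3, 14]  -> 2 point(s)
Affine points: 19. Add the point at infinity: total = 20.

#E(F_17) = 20


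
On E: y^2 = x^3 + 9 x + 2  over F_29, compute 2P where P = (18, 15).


k = 2 = 10_2 (binary, LSB first: 01)
Double-and-add from P = (18, 15):
  bit 0 = 0: acc unchanged = O
  bit 1 = 1: acc = O + (18, 14) = (18, 14)

2P = (18, 14)


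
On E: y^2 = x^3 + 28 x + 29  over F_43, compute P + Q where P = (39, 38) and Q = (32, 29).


P != Q, so use the chord formula.
s = (y2 - y1) / (x2 - x1) = (34) / (36) mod 43 = 32
x3 = s^2 - x1 - x2 mod 43 = 32^2 - 39 - 32 = 7
y3 = s (x1 - x3) - y1 mod 43 = 32 * (39 - 7) - 38 = 40

P + Q = (7, 40)


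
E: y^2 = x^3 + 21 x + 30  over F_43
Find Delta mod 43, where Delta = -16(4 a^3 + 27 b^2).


4 a^3 + 27 b^2 = 4*21^3 + 27*30^2 = 37044 + 24300 = 61344
Delta = -16 * (61344) = -981504
Delta mod 43 = 14

Delta = 14 (mod 43)


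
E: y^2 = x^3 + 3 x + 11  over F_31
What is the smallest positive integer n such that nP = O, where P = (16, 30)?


Compute successive multiples of P until we hit O:
  1P = (16, 30)
  2P = (3, 27)
  3P = (6, 20)
  4P = (10, 7)
  5P = (24, 22)
  6P = (23, 8)
  7P = (12, 15)
  8P = (19, 13)
  ... (continuing to 37P)
  37P = O

ord(P) = 37


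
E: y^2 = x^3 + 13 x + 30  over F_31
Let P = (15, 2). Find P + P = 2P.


Doubling: s = (3 x1^2 + a) / (2 y1)
s = (3*15^2 + 13) / (2*2) mod 31 = 17
x3 = s^2 - 2 x1 mod 31 = 17^2 - 2*15 = 11
y3 = s (x1 - x3) - y1 mod 31 = 17 * (15 - 11) - 2 = 4

2P = (11, 4)


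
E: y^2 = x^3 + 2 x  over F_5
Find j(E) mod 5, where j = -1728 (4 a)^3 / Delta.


Delta = -16(4 a^3 + 27 b^2) mod 5 = 3
-1728 * (4 a)^3 = -1728 * (4*2)^3 mod 5 = 4
j = 4 * 3^(-1) mod 5 = 3

j = 3 (mod 5)


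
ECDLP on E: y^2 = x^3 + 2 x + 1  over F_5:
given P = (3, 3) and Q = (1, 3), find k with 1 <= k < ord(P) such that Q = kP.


Enumerate multiples of P until we hit Q = (1, 3):
  1P = (3, 3)
  2P = (0, 4)
  3P = (1, 3)
Match found at i = 3.

k = 3


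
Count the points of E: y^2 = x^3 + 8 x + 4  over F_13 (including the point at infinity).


For each x in F_13, count y with y^2 = x^3 + 8 x + 4 mod 13:
  x = 0: RHS = 4, y in [2, 11]  -> 2 point(s)
  x = 1: RHS = 0, y in [0]  -> 1 point(s)
  x = 3: RHS = 3, y in [4, 9]  -> 2 point(s)
  x = 4: RHS = 9, y in [3, 10]  -> 2 point(s)
  x = 5: RHS = 0, y in [0]  -> 1 point(s)
  x = 7: RHS = 0, y in [0]  -> 1 point(s)
  x = 9: RHS = 12, y in [5, 8]  -> 2 point(s)
Affine points: 11. Add the point at infinity: total = 12.

#E(F_13) = 12


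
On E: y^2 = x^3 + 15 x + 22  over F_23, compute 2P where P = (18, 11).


Doubling: s = (3 x1^2 + a) / (2 y1)
s = (3*18^2 + 15) / (2*11) mod 23 = 2
x3 = s^2 - 2 x1 mod 23 = 2^2 - 2*18 = 14
y3 = s (x1 - x3) - y1 mod 23 = 2 * (18 - 14) - 11 = 20

2P = (14, 20)


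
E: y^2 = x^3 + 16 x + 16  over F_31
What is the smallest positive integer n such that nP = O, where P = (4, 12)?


Compute successive multiples of P until we hit O:
  1P = (4, 12)
  2P = (6, 24)
  3P = (26, 11)
  4P = (19, 7)
  5P = (15, 2)
  6P = (20, 11)
  7P = (11, 2)
  8P = (25, 18)
  ... (continuing to 35P)
  35P = O

ord(P) = 35


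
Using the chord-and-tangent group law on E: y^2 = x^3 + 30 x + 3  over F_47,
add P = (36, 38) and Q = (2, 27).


P != Q, so use the chord formula.
s = (y2 - y1) / (x2 - x1) = (36) / (13) mod 47 = 10
x3 = s^2 - x1 - x2 mod 47 = 10^2 - 36 - 2 = 15
y3 = s (x1 - x3) - y1 mod 47 = 10 * (36 - 15) - 38 = 31

P + Q = (15, 31)


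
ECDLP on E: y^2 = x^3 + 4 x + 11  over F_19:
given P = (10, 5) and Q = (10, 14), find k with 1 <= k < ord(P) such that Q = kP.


Enumerate multiples of P until we hit Q = (10, 14):
  1P = (10, 5)
  2P = (18, 14)
  3P = (8, 2)
  4P = (8, 17)
  5P = (18, 5)
  6P = (10, 14)
Match found at i = 6.

k = 6


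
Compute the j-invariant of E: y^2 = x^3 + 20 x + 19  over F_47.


Delta = -16(4 a^3 + 27 b^2) mod 47 = 12
-1728 * (4 a)^3 = -1728 * (4*20)^3 mod 47 = 37
j = 37 * 12^(-1) mod 47 = 7

j = 7 (mod 47)


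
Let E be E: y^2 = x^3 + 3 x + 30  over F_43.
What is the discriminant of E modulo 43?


4 a^3 + 27 b^2 = 4*3^3 + 27*30^2 = 108 + 24300 = 24408
Delta = -16 * (24408) = -390528
Delta mod 43 = 41

Delta = 41 (mod 43)


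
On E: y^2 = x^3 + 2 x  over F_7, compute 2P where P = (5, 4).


k = 2 = 10_2 (binary, LSB first: 01)
Double-and-add from P = (5, 4):
  bit 0 = 0: acc unchanged = O
  bit 1 = 1: acc = O + (4, 3) = (4, 3)

2P = (4, 3)


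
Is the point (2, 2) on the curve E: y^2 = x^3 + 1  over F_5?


Check whether y^2 = x^3 + 0 x + 1 (mod 5) for (x, y) = (2, 2).
LHS: y^2 = 2^2 mod 5 = 4
RHS: x^3 + 0 x + 1 = 2^3 + 0*2 + 1 mod 5 = 4
LHS = RHS

Yes, on the curve


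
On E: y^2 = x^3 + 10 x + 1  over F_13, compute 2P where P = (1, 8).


k = 2 = 10_2 (binary, LSB first: 01)
Double-and-add from P = (1, 8):
  bit 0 = 0: acc unchanged = O
  bit 1 = 1: acc = O + (11, 5) = (11, 5)

2P = (11, 5)


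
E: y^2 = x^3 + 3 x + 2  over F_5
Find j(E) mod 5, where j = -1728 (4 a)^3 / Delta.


Delta = -16(4 a^3 + 27 b^2) mod 5 = 4
-1728 * (4 a)^3 = -1728 * (4*3)^3 mod 5 = 1
j = 1 * 4^(-1) mod 5 = 4

j = 4 (mod 5)


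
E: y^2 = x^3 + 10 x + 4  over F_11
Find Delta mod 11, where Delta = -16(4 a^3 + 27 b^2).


4 a^3 + 27 b^2 = 4*10^3 + 27*4^2 = 4000 + 432 = 4432
Delta = -16 * (4432) = -70912
Delta mod 11 = 5

Delta = 5 (mod 11)


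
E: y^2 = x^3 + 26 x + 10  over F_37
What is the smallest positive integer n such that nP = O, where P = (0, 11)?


Compute successive multiples of P until we hit O:
  1P = (0, 11)
  2P = (28, 3)
  3P = (34, 4)
  4P = (29, 20)
  5P = (11, 6)
  6P = (10, 7)
  7P = (2, 12)
  8P = (26, 13)
  ... (continuing to 22P)
  22P = O

ord(P) = 22


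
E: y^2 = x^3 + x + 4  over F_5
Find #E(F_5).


For each x in F_5, count y with y^2 = x^3 + 1 x + 4 mod 5:
  x = 0: RHS = 4, y in [2, 3]  -> 2 point(s)
  x = 1: RHS = 1, y in [1, 4]  -> 2 point(s)
  x = 2: RHS = 4, y in [2, 3]  -> 2 point(s)
  x = 3: RHS = 4, y in [2, 3]  -> 2 point(s)
Affine points: 8. Add the point at infinity: total = 9.

#E(F_5) = 9


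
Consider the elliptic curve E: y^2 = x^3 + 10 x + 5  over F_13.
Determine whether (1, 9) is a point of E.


Check whether y^2 = x^3 + 10 x + 5 (mod 13) for (x, y) = (1, 9).
LHS: y^2 = 9^2 mod 13 = 3
RHS: x^3 + 10 x + 5 = 1^3 + 10*1 + 5 mod 13 = 3
LHS = RHS

Yes, on the curve


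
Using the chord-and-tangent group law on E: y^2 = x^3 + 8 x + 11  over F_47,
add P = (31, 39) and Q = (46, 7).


P != Q, so use the chord formula.
s = (y2 - y1) / (x2 - x1) = (15) / (15) mod 47 = 1
x3 = s^2 - x1 - x2 mod 47 = 1^2 - 31 - 46 = 18
y3 = s (x1 - x3) - y1 mod 47 = 1 * (31 - 18) - 39 = 21

P + Q = (18, 21)


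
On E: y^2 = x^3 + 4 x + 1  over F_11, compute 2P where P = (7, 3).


Doubling: s = (3 x1^2 + a) / (2 y1)
s = (3*7^2 + 4) / (2*3) mod 11 = 5
x3 = s^2 - 2 x1 mod 11 = 5^2 - 2*7 = 0
y3 = s (x1 - x3) - y1 mod 11 = 5 * (7 - 0) - 3 = 10

2P = (0, 10)


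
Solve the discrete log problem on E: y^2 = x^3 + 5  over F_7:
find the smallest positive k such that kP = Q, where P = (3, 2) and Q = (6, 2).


Enumerate multiples of P until we hit Q = (6, 2):
  1P = (3, 2)
  2P = (5, 2)
  3P = (6, 5)
  4P = (6, 2)
Match found at i = 4.

k = 4


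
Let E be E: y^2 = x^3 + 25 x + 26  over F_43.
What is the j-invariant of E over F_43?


Delta = -16(4 a^3 + 27 b^2) mod 43 = 32
-1728 * (4 a)^3 = -1728 * (4*25)^3 mod 43 = 21
j = 21 * 32^(-1) mod 43 = 2

j = 2 (mod 43)


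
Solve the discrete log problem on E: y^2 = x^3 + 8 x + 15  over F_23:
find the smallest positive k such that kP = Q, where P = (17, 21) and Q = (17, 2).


Enumerate multiples of P until we hit Q = (17, 2):
  1P = (17, 21)
  2P = (2, 4)
  3P = (6, 16)
  4P = (8, 4)
  5P = (1, 22)
  6P = (13, 19)
  7P = (22, 11)
  8P = (11, 13)
  9P = (7, 0)
  10P = (11, 10)
  11P = (22, 12)
  12P = (13, 4)
  13P = (1, 1)
  14P = (8, 19)
  15P = (6, 7)
  16P = (2, 19)
  17P = (17, 2)
Match found at i = 17.

k = 17


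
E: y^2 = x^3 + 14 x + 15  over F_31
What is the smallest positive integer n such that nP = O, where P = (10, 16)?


Compute successive multiples of P until we hit O:
  1P = (10, 16)
  2P = (27, 9)
  3P = (2, 19)
  4P = (8, 22)
  5P = (22, 20)
  6P = (6, 6)
  7P = (29, 14)
  8P = (17, 19)
  ... (continuing to 38P)
  38P = O

ord(P) = 38


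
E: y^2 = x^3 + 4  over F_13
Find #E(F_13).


For each x in F_13, count y with y^2 = x^3 + 0 x + 4 mod 13:
  x = 0: RHS = 4, y in [2, 11]  -> 2 point(s)
  x = 2: RHS = 12, y in [5, 8]  -> 2 point(s)
  x = 4: RHS = 3, y in [4, 9]  -> 2 point(s)
  x = 5: RHS = 12, y in [5, 8]  -> 2 point(s)
  x = 6: RHS = 12, y in [5, 8]  -> 2 point(s)
  x = 7: RHS = 9, y in [3, 10]  -> 2 point(s)
  x = 8: RHS = 9, y in [3, 10]  -> 2 point(s)
  x = 10: RHS = 3, y in [4, 9]  -> 2 point(s)
  x = 11: RHS = 9, y in [3, 10]  -> 2 point(s)
  x = 12: RHS = 3, y in [4, 9]  -> 2 point(s)
Affine points: 20. Add the point at infinity: total = 21.

#E(F_13) = 21


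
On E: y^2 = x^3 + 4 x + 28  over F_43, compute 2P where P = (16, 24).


Doubling: s = (3 x1^2 + a) / (2 y1)
s = (3*16^2 + 4) / (2*24) mod 43 = 34
x3 = s^2 - 2 x1 mod 43 = 34^2 - 2*16 = 6
y3 = s (x1 - x3) - y1 mod 43 = 34 * (16 - 6) - 24 = 15

2P = (6, 15)


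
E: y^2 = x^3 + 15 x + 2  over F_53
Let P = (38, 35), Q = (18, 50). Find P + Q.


P != Q, so use the chord formula.
s = (y2 - y1) / (x2 - x1) = (15) / (33) mod 53 = 39
x3 = s^2 - x1 - x2 mod 53 = 39^2 - 38 - 18 = 34
y3 = s (x1 - x3) - y1 mod 53 = 39 * (38 - 34) - 35 = 15

P + Q = (34, 15)


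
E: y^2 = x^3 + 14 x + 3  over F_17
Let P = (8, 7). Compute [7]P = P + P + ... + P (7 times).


k = 7 = 111_2 (binary, LSB first: 111)
Double-and-add from P = (8, 7):
  bit 0 = 1: acc = O + (8, 7) = (8, 7)
  bit 1 = 1: acc = (8, 7) + (9, 5) = (4, 2)
  bit 2 = 1: acc = (4, 2) + (14, 11) = (1, 16)

7P = (1, 16)


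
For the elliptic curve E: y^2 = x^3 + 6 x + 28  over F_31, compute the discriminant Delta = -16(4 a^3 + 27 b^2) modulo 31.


4 a^3 + 27 b^2 = 4*6^3 + 27*28^2 = 864 + 21168 = 22032
Delta = -16 * (22032) = -352512
Delta mod 31 = 20

Delta = 20 (mod 31)
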